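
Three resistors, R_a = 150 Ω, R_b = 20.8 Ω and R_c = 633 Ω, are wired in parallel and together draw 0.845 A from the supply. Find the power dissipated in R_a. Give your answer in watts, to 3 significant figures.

1.50 W

Only the total current is stated, so first find the parallel equivalent to get the voltage across the combination.
1/R_eq = 1/150 + 1/20.8 + 1/633 ⇒ R_eq = 17.75 Ω
V = I_total × R_eq = 0.8450 × 17.75 = 15.00 V
P_R_a = V² / R_a = (15.00)² / 150 = 1.501 W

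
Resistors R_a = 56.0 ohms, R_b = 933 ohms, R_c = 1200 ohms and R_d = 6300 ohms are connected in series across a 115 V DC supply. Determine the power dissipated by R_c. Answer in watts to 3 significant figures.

The current is common to all series resistors; compute it, then apply P = I²R for the target.
R_total = 56.0 + 933 + 1200 + 6300 = 8489 Ω
I = V / R_total = 115 / 8489 = 0.01355 A
P_R_c = I² × R_c = (0.01355)² × 1200 = 0.2202 W

0.220 W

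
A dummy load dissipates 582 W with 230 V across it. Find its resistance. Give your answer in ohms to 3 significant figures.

Rearranging the power relation for the two known quantities gives R = V² / P.
R = (230)² / 582 = 90.89 Ω

90.9 Ω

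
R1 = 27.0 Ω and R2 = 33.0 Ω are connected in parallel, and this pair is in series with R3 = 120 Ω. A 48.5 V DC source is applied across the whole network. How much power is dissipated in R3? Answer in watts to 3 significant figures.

15.5 W

Reduce the parallel combination to a single R_p; the circuit then becomes R_p in series with the remaining resistor.
R_p = (27.0×33.0)/(27.0+33.0) = 14.85 Ω
R_total = R_p + 120 = 14.85 + 120 = 134.8 Ω
I = V / R_total = 48.5 / 134.8 = 0.3597 A
R3 is the series element, so its power is I²R.
P_R3 = (0.3597)² × 120 = 15.52 W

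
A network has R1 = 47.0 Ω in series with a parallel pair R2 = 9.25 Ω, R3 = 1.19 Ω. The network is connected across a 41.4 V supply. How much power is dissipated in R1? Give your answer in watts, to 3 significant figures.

Replace R2 and R3 with their parallel equivalent so the circuit becomes R1 in series with R_p.
R_p = (9.25×1.19)/(9.25+1.19) = 1.054 Ω
R_total = 47.0 + 1.054 = 48.05 Ω
I = V / R_total = 41.4 / 48.05 = 0.8615 A
R1 is in the main series path, so its power is I²R1.
P_R1 = (0.8615)² × 47.0 = 34.88 W

34.9 W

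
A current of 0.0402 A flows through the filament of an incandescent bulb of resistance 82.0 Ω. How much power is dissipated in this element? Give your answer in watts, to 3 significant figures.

0.133 W

Current and resistance are given, so P = I²R is the direct form.
P = (0.04020 A)² × 82.0 Ω = 0.1325 W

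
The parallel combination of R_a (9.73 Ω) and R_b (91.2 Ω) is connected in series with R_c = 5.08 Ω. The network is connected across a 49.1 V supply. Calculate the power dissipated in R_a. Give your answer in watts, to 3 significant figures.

99.5 W

First find R_p for the parallel pair, then treat R_p + R_c as a series loop.
R_p = (9.73×91.2)/(9.73+91.2) = 8.792 Ω
R_total = R_p + 5.08 = 8.792 + 5.08 = 13.87 Ω
I = V / R_total = 49.1 / 13.87 = 3.540 A
Voltage across the parallel pair: V_p = I × R_p = 3.540 × 8.792 = 31.12 V
R_a has V_p across it, so P = V_p²/R_a.
P_R_a = (31.12)² / 9.73 = 99.53 W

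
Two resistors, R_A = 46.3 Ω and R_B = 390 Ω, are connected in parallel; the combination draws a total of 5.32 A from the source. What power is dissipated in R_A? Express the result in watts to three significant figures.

We need the common branch voltage; get it from I_total × R_eq, then P = V²/R for the branch.
1/R_eq = 1/46.3 + 1/390 ⇒ R_eq = 41.39 Ω
V = I_total × R_eq = 5.320 × 41.39 = 220.2 V
P_R_A = V² / R_A = (220.2)² / 46.3 = 1047 W

1050 W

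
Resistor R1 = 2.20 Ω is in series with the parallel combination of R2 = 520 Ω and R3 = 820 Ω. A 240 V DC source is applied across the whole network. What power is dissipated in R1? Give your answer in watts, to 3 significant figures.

Collapse R2‖R3 to a single equivalent, reducing the network to two series elements.
R_p = (520×820)/(520+820) = 318.2 Ω
R_total = 2.20 + 318.2 = 320.4 Ω
I = V / R_total = 240 / 320.4 = 0.7490 A
R1 carries the full series current, so P = I²R.
P_R1 = (0.7490)² × 2.20 = 1.234 W

1.23 W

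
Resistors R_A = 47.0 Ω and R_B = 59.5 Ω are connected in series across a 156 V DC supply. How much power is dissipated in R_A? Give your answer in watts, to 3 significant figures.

Every series element carries the same I. Get I from the total resistance, then P = I² × R_A.
R_total = 47.0 + 59.5 = 106.5 Ω
I = V / R_total = 156 / 106.5 = 1.465 A
P_R_A = I² × R_A = (1.465)² × 47.0 = 100.8 W

101 W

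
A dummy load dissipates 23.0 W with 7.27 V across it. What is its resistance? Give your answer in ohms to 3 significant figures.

Inverting the appropriate power form: R = V² / P.
R = (7.27)² / 23.0 = 2.298 Ω

2.30 Ω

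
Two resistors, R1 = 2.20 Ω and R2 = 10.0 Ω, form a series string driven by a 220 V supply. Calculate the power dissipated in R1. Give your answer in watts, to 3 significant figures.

The current is common to all series resistors; compute it, then apply P = I²R for the target.
R_total = 2.20 + 10.0 = 12.20 Ω
I = V / R_total = 220 / 12.20 = 18.03 A
P_R1 = I² × R1 = (18.03)² × 2.20 = 715.4 W

715 W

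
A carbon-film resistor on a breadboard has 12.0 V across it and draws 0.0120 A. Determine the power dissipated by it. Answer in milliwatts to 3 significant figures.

With V and I both given, power follows immediately from P = V I.
P = 12.0 V × 0.01200 A = 0.1440 W

144 mW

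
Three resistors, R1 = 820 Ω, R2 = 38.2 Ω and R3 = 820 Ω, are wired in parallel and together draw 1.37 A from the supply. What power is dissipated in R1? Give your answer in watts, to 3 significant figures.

2.79 W

The branches share the same voltage, but only the total current is given — find V from the equivalent resistance first.
1/R_eq = 1/820 + 1/38.2 + 1/820 ⇒ R_eq = 34.94 Ω
V = I_total × R_eq = 1.370 × 34.94 = 47.87 V
P_R1 = V² / R1 = (47.87)² / 820 = 2.795 W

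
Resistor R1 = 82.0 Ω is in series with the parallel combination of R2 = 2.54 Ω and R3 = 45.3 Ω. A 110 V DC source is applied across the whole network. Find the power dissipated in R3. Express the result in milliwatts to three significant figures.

217 mW

Reduce the parallel pair to R_p first; the network is then a simple series string.
R_p = (2.54×45.3)/(2.54+45.3) = 2.405 Ω
R_total = 82.0 + 2.405 = 84.41 Ω
I = V / R_total = 110 / 84.41 = 1.303 A
Voltage across the parallel pair: V_p = I × R_p = 1.303 × 2.405 = 3.134 V
R3 sees V_p directly, so P = V_p² / R3.
P_R3 = (3.134)² / 45.3 = 0.2169 W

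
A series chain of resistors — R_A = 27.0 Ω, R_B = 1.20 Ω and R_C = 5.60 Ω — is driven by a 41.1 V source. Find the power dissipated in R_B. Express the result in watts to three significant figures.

1.77 W

Since the resistors are in series they all carry the loop current I = V/R_total; the power in any one is I²R.
R_total = 27.0 + 1.20 + 5.60 = 33.80 Ω
I = V / R_total = 41.1 / 33.80 = 1.216 A
P_R_B = I² × R_B = (1.216)² × 1.20 = 1.774 W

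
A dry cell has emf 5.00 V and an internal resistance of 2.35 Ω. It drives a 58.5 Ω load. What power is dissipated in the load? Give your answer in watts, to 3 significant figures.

0.395 W

With r and R in series, I = ε/(r+R); the load dissipates I²R.
I = ε / (r + R) = 5.00 / (2.35 + 58.5) = 0.08217 A
P_load = I² R = (0.08217)² × 58.5 = 0.3950 W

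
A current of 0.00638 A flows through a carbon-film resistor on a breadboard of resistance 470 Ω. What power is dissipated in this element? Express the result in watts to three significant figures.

0.0191 W

The current through and the resistance of the element are both given; use P = I²R.
P = (0.006380 A)² × 470 Ω = 0.01913 W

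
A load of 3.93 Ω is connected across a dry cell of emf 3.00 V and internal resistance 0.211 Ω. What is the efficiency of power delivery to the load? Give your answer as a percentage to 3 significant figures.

Both r and R carry the same current, so the power split is just the resistance split: η = R/(R+r).
η = R / (R + r) = 3.93 / (3.93 + 0.211) = 0.9490

94.9 %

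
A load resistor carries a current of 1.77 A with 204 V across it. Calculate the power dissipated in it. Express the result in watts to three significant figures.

Both the voltage across and the current through the element are known, so P = V I applies directly.
P = 204 V × 1.770 A = 361.1 W

361 W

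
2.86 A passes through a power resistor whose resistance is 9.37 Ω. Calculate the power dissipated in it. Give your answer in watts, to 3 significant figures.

76.6 W

Current and resistance are given, so P = I²R is the direct form.
P = (2.860 A)² × 9.37 Ω = 76.64 W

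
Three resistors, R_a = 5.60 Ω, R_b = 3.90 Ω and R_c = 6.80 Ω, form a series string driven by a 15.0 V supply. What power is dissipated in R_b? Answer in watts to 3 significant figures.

The current is common to all series resistors; compute it, then apply P = I²R for the target.
R_total = 5.60 + 3.90 + 6.80 = 16.30 Ω
I = V / R_total = 15.0 / 16.30 = 0.9202 A
P_R_b = I² × R_b = (0.9202)² × 3.90 = 3.303 W

3.30 W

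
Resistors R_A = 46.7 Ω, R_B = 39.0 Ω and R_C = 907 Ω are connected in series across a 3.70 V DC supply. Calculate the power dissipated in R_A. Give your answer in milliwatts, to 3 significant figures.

0.649 mW

The current is common to all series resistors; compute it, then apply P = I²R for the target.
R_total = 46.7 + 39.0 + 907 = 992.7 Ω
I = V / R_total = 3.70 / 992.7 = 0.003727 A
P_R_A = I² × R_A = (0.003727)² × 46.7 = 0.0006488 W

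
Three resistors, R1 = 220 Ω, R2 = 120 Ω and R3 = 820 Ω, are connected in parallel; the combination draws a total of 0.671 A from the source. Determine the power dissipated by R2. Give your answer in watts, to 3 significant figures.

Only the total current is stated, so first find the parallel equivalent to get the voltage across the combination.
1/R_eq = 1/220 + 1/120 + 1/820 ⇒ R_eq = 70.93 Ω
V = I_total × R_eq = 0.6710 × 70.93 = 47.59 V
P_R2 = V² / R2 = (47.59)² / 120 = 18.88 W

18.9 W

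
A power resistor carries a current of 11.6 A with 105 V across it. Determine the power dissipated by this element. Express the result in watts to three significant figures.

1220 W

V and I are known directly — P = V I, no intermediate step needed.
P = 105 V × 11.60 A = 1218 W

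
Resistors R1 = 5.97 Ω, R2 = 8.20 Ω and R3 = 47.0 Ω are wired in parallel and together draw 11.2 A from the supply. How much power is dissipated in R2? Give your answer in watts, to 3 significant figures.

The branches share the same voltage, but only the total current is given — find V from the equivalent resistance first.
1/R_eq = 1/5.97 + 1/8.20 + 1/47.0 ⇒ R_eq = 3.218 Ω
V = I_total × R_eq = 11.20 × 3.218 = 36.04 V
P_R2 = V² / R2 = (36.04)² / 8.20 = 158.4 W

158 W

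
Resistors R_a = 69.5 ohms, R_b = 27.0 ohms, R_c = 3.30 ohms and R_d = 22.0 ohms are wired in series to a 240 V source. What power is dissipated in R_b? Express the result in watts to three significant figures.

105 W

In a series string the same current flows through every resistor — find that current, then P = I²R for the one we want.
R_total = 69.5 + 27.0 + 3.30 + 22.0 = 121.8 Ω
I = V / R_total = 240 / 121.8 = 1.970 A
P_R_b = I² × R_b = (1.970)² × 27.0 = 104.8 W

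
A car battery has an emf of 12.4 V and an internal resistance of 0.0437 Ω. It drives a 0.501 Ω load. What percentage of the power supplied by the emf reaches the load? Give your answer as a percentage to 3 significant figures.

92.0 %

Both r and R carry the same current, so the power split is just the resistance split: η = R/(R+r).
η = R / (R + r) = 0.501 / (0.501 + 0.0437) = 0.9198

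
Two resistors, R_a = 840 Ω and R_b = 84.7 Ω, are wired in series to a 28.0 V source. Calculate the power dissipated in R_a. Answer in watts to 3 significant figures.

0.770 W

The current is common to all series resistors; compute it, then apply P = I²R for the target.
R_total = 840 + 84.7 = 924.7 Ω
I = V / R_total = 28.0 / 924.7 = 0.03028 A
P_R_a = I² × R_a = (0.03028)² × 840 = 0.7702 W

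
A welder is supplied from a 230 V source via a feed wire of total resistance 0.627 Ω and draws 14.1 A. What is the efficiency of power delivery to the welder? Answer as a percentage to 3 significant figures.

96.2 %

The feed wire carries the full 14.1 A.
P_line = I² R_line = (14.10)² × 0.627 = 124.7 W
P_source = V I = 230 × 14.10 = 3243 W; P_load = 3118 W
η = P_load / P_source = 3118 / 3243 = 0.9616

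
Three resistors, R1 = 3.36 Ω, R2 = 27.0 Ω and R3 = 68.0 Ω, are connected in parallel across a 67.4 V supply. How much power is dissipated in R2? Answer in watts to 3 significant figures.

Each parallel branch sees the full supply voltage, so P = V²/R applies directly to the target branch.
P_R2 = V² / R2 = (67.4)² / 27.0 Ω = 168.3 W

168 W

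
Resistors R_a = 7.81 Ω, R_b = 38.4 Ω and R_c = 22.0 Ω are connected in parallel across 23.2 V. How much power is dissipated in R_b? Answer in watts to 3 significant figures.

14.0 W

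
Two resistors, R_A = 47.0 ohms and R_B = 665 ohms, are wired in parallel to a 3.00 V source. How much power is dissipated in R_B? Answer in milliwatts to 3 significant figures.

13.5 mW

The supply voltage appears across each parallel branch — just use P = V²/R_B.
P_R_B = V² / R_B = (3.00)² / 665 Ω = 0.01353 W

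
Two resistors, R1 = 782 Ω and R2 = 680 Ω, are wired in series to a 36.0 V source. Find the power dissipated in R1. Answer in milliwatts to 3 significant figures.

The current is common to all series resistors; compute it, then apply P = I²R for the target.
R_total = 782 + 680 = 1462 Ω
I = V / R_total = 36.0 / 1462 = 0.02462 A
P_R1 = I² × R1 = (0.02462)² × 782 = 0.4742 W

474 mW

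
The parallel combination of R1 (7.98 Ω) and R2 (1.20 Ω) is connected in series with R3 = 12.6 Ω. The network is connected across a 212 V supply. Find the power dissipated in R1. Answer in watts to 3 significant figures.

32.9 W

First find R_p for the parallel pair, then treat R_p + R3 as a series loop.
R_p = (7.98×1.20)/(7.98+1.20) = 1.043 Ω
R_total = R_p + 12.6 = 1.043 + 12.6 = 13.64 Ω
I = V / R_total = 212 / 13.64 = 15.54 A
Voltage across the parallel pair: V_p = I × R_p = 15.54 × 1.043 = 16.21 V
Use P = V²/R for R1 with V = V_p.
P_R1 = (16.21)² / 7.98 = 32.92 W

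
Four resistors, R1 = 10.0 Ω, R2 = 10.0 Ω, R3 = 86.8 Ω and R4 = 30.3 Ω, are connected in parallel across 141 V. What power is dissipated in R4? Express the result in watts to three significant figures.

Each parallel branch sees the full supply voltage, so P = V²/R applies directly to the target branch.
P_R4 = V² / R4 = (141)² / 30.3 Ω = 656.1 W

656 W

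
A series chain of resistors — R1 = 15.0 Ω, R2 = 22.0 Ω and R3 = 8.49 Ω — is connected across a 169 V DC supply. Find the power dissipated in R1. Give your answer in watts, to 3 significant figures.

Series elements share the same current, so find I first, then use P = I²R.
R_total = 15.0 + 22.0 + 8.49 = 45.49 Ω
I = V / R_total = 169 / 45.49 = 3.715 A
P_R1 = I² × R1 = (3.715)² × 15.0 = 207.0 W

207 W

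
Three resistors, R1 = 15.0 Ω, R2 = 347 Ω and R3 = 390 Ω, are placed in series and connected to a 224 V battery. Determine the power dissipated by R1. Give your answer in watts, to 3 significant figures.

1.33 W

In a series string the same current flows through every resistor — find that current, then P = I²R for the one we want.
R_total = 15.0 + 347 + 390 = 752.0 Ω
I = V / R_total = 224 / 752.0 = 0.2979 A
P_R1 = I² × R1 = (0.2979)² × 15.0 = 1.331 W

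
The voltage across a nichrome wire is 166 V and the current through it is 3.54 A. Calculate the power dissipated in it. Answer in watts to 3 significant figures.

Since both terminal voltage and current are stated, P = V I gives the power in one step.
P = 166 V × 3.540 A = 587.6 W

588 W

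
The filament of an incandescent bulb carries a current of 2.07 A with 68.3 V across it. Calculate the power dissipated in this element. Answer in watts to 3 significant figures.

Both the voltage across and the current through the element are known, so P = V I applies directly.
P = 68.3 V × 2.070 A = 141.4 W

141 W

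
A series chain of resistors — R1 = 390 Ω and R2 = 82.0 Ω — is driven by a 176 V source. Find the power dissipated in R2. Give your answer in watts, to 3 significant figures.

Every series element carries the same I. Get I from the total resistance, then P = I² × R2.
R_total = 390 + 82.0 = 472.0 Ω
I = V / R_total = 176 / 472.0 = 0.3729 A
P_R2 = I² × R2 = (0.3729)² × 82.0 = 11.40 W

11.4 W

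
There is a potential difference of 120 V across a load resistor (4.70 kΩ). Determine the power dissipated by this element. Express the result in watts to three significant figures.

We know the drop across the element and its resistance — P = V²/R, one step.
P = (120 V)² / 4700 Ω = 3.064 W

3.06 W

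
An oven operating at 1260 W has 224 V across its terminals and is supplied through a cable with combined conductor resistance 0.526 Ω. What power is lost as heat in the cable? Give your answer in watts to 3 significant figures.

16.6 W

The cable is a series resistance carrying the load current; its dissipation is I²R_line.
I = P / V = 1260 / 224 = 5.625 A through the cable.
P_line = I² R_line = (5.625)² × 0.526 = 16.64 W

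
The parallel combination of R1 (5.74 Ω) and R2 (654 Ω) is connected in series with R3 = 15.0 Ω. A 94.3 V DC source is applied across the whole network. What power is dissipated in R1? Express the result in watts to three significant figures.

Combine R1 and R2 into their parallel equivalent first, reducing the network to two series resistors.
R_p = (5.74×654)/(5.74+654) = 5.690 Ω
R_total = R_p + 15.0 = 5.690 + 15.0 = 20.69 Ω
I = V / R_total = 94.3 / 20.69 = 4.558 A
Voltage across the parallel pair: V_p = I × R_p = 4.558 × 5.690 = 25.93 V
R1 sits across V_p; its power is V_p²/R.
P_R1 = (25.93)² / 5.74 = 117.2 W

117 W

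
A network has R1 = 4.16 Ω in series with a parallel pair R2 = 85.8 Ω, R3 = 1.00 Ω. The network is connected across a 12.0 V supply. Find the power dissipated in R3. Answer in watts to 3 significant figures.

5.31 W

Collapse R2‖R3 to a single equivalent, reducing the network to two series elements.
R_p = (85.8×1.00)/(85.8+1.00) = 0.9885 Ω
R_total = 4.16 + 0.9885 = 5.148 Ω
I = V / R_total = 12.0 / 5.148 = 2.331 A
Voltage across the parallel pair: V_p = I × R_p = 2.331 × 0.9885 = 2.304 V
R3 sees V_p directly, so P = V_p² / R3.
P_R3 = (2.304)² / 1.00 = 5.308 W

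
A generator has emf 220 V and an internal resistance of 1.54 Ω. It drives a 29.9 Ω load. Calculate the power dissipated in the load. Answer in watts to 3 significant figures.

Load and internal resistance form a series loop — compute the loop current, then the load power via I²R.
I = ε / (r + R) = 220 / (1.54 + 29.9) = 6.997 A
P_load = I² R = (6.997)² × 29.9 = 1464 W

1460 W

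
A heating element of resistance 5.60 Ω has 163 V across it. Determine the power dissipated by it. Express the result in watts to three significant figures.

With V across and R both known, P = V²/R gives the dissipation directly.
P = (163 V)² / 5.60 Ω = 4744 W

4740 W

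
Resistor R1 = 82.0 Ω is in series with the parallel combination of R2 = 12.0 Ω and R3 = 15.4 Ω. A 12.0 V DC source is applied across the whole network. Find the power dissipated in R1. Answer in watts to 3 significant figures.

Collapse R2‖R3 to a single equivalent, reducing the network to two series elements.
R_p = (12.0×15.4)/(12.0+15.4) = 6.745 Ω
R_total = 82.0 + 6.745 = 88.74 Ω
I = V / R_total = 12.0 / 88.74 = 0.1352 A
R1 is in the main series path, so its power is I²R1.
P_R1 = (0.1352)² × 82.0 = 1.499 W

1.50 W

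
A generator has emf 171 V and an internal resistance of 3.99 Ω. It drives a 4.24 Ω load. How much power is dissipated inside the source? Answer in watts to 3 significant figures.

Internal loss is I²r, with I set by the total series resistance r+R.
I = ε / (r + R) = 171 / (3.99 + 4.24) = 20.78 A
P_int = I² r = (20.78)² × 3.99 = 1723 W

1720 W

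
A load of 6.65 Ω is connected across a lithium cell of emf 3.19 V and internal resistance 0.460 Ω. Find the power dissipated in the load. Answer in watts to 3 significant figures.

Load and internal resistance form a series loop — compute the loop current, then the load power via I²R.
I = ε / (r + R) = 3.19 / (0.460 + 6.65) = 0.4487 A
P_load = I² R = (0.4487)² × 6.65 = 1.339 W

1.34 W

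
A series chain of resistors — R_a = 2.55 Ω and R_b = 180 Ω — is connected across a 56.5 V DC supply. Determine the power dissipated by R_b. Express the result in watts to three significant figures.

In a series string the same current flows through every resistor — find that current, then P = I²R for the one we want.
R_total = 2.55 + 180 = 182.6 Ω
I = V / R_total = 56.5 / 182.6 = 0.3095 A
P_R_b = I² × R_b = (0.3095)² × 180 = 17.24 W

17.2 W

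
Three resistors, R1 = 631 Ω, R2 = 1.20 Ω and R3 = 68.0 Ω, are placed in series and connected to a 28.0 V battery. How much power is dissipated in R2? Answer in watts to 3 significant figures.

Series elements share the same current, so find I first, then use P = I²R.
R_total = 631 + 1.20 + 68.0 = 700.2 Ω
I = V / R_total = 28.0 / 700.2 = 0.03999 A
P_R2 = I² × R2 = (0.03999)² × 1.20 = 0.001919 W

0.00192 W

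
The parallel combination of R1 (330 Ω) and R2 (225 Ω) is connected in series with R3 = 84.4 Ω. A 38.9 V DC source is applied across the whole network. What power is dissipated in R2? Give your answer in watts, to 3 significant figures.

First find R_p for the parallel pair, then treat R_p + R3 as a series loop.
R_p = (330×225)/(330+225) = 133.8 Ω
R_total = R_p + 84.4 = 133.8 + 84.4 = 218.2 Ω
I = V / R_total = 38.9 / 218.2 = 0.1783 A
Voltage across the parallel pair: V_p = I × R_p = 0.1783 × 133.8 = 23.85 V
R2 sits across V_p; its power is V_p²/R.
P_R2 = (23.85)² / 225 = 2.529 W

2.53 W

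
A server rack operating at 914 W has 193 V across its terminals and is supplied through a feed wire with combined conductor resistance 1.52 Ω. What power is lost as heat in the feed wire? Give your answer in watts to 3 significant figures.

34.1 W

Line loss is just I²R for the cable — we know both I and R_line directly.
I = P / V = 914 / 193 = 4.736 A through the feed wire.
P_line = I² R_line = (4.736)² × 1.52 = 34.09 W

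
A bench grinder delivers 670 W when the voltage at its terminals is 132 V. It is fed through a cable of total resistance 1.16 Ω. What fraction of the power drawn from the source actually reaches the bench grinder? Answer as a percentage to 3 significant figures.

I = P / V = 670 / 132 = 5.076 A through the cable.
P_line = I² R_line = (5.076)² × 1.16 = 29.89 W
P_source = P_load + P_line = 670.0 + 29.89 = 699.9 W
η = P_load / P_source = 670.0 / 699.9 = 0.9573

95.7 %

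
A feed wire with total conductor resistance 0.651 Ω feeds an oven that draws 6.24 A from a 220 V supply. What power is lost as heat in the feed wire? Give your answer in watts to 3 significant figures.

25.3 W

The feed wire is a series resistance carrying the load current; its dissipation is I²R_line.
The feed wire carries the full 6.24 A.
P_line = I² R_line = (6.240)² × 0.651 = 25.35 W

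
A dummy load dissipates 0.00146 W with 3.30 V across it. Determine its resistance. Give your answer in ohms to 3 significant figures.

7460 Ω

Inverting the appropriate power form: R = V² / P.
R = (3.30)² / 0.00146 = 7459 Ω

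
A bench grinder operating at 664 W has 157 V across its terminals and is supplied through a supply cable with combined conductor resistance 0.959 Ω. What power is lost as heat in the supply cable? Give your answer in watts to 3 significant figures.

Only the current and the line resistance are needed for the I²R loss.
I = P / V = 664 / 157 = 4.229 A through the supply cable.
P_line = I² R_line = (4.229)² × 0.959 = 17.15 W

17.2 W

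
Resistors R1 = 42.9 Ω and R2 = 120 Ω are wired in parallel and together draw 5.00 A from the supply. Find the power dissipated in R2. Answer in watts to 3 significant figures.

Parallel branches share V, not I — compute V via R_eq, then use V²/R for the target branch.
1/R_eq = 1/42.9 + 1/120 ⇒ R_eq = 31.60 Ω
V = I_total × R_eq = 5.000 × 31.60 = 158.0 V
P_R2 = V² / R2 = (158.0)² / 120 = 208.1 W

208 W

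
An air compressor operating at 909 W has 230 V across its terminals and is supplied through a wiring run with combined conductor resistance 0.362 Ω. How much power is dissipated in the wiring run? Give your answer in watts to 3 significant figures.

The wiring run and load are in series, so the same current flows in both; the loss is I²R_line.
I = P / V = 909 / 230 = 3.952 A through the wiring run.
P_line = I² R_line = (3.952)² × 0.362 = 5.654 W

5.65 W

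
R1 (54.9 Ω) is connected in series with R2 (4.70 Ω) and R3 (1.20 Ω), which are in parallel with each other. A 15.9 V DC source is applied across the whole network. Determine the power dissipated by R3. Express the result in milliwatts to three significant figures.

61.7 mW

First combine the parallel branches into one equivalent R_p, then R1 + R_p is a series pair.
R_p = (4.70×1.20)/(4.70+1.20) = 0.9559 Ω
R_total = 54.9 + 0.9559 = 55.86 Ω
I = V / R_total = 15.9 / 55.86 = 0.2847 A
Voltage across the parallel pair: V_p = I × R_p = 0.2847 × 0.9559 = 0.2721 V
With V_p across R3, its power is V_p²/R3.
P_R3 = (0.2721)² / 1.20 = 0.06171 W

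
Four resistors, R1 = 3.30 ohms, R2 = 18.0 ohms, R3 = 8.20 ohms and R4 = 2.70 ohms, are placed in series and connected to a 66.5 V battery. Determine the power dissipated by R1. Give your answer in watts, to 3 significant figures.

In a series string the same current flows through every resistor — find that current, then P = I²R for the one we want.
R_total = 3.30 + 18.0 + 8.20 + 2.70 = 32.20 Ω
I = V / R_total = 66.5 / 32.20 = 2.065 A
P_R1 = I² × R1 = (2.065)² × 3.30 = 14.07 W

14.1 W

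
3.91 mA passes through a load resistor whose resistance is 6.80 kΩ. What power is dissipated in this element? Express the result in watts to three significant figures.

Current and resistance are given, so P = I²R is the direct form.
P = (0.003910 A)² × 6800 Ω = 0.1040 W

0.104 W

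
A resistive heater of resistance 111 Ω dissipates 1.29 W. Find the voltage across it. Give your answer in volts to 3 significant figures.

12.0 V

Rearranging the power relation for the two known quantities gives V = √(P R).
V = √(1.29 × 111) = 11.97 V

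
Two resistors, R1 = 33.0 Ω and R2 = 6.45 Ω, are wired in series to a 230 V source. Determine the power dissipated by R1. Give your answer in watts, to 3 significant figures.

1120 W

Since the resistors are in series they all carry the loop current I = V/R_total; the power in any one is I²R.
R_total = 33.0 + 6.45 = 39.45 Ω
I = V / R_total = 230 / 39.45 = 5.830 A
P_R1 = I² × R1 = (5.830)² × 33.0 = 1122 W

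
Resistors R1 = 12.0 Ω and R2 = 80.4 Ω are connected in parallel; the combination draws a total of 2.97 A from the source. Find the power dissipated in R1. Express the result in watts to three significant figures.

80.1 W

Parallel branches share V, not I — compute V via R_eq, then use V²/R for the target branch.
1/R_eq = 1/12.0 + 1/80.4 ⇒ R_eq = 10.44 Ω
V = I_total × R_eq = 2.970 × 10.44 = 31.01 V
P_R1 = V² / R1 = (31.01)² / 12.0 = 80.14 W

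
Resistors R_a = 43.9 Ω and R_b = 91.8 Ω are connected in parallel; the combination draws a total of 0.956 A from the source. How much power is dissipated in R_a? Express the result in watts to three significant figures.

18.4 W

The branches share the same voltage, but only the total current is given — find V from the equivalent resistance first.
1/R_eq = 1/43.9 + 1/91.8 ⇒ R_eq = 29.70 Ω
V = I_total × R_eq = 0.9560 × 29.70 = 28.39 V
P_R_a = V² / R_a = (28.39)² / 43.9 = 18.36 W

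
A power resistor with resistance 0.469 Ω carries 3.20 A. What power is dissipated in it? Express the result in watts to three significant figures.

4.80 W

The current through and the resistance of the element are both given; use P = I²R.
P = (3.200 A)² × 0.469 Ω = 4.803 W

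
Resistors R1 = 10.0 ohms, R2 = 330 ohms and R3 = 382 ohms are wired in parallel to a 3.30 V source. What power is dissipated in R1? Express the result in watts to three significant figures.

1.09 W

Each parallel branch sees the full supply voltage, so P = V²/R applies directly to the target branch.
P_R1 = V² / R1 = (3.30)² / 10.0 Ω = 1.089 W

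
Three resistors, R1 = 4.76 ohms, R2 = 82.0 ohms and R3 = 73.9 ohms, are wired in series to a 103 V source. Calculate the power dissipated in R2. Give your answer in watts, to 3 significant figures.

Since the resistors are in series they all carry the loop current I = V/R_total; the power in any one is I²R.
R_total = 4.76 + 82.0 + 73.9 = 160.7 Ω
I = V / R_total = 103 / 160.7 = 0.6411 A
P_R2 = I² × R2 = (0.6411)² × 82.0 = 33.70 W

33.7 W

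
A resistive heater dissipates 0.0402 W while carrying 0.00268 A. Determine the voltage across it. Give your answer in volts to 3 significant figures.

Inverting the appropriate power form: V = P / I.
V = 0.0402 / 0.002680 = 15.00 V

15.0 V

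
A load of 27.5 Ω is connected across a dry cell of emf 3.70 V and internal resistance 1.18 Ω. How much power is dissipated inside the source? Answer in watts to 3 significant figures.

The source's internal resistance is just another series element carrying I; its dissipation is I²r.
I = ε / (r + R) = 3.70 / (1.18 + 27.5) = 0.1290 A
P_int = I² r = (0.1290)² × 1.18 = 0.01964 W

0.0196 W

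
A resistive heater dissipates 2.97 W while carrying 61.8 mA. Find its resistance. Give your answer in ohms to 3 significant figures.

Rearranging the power relation for the two known quantities gives R = P / I².
R = 2.97 / (0.06180)² = 777.6 Ω

778 Ω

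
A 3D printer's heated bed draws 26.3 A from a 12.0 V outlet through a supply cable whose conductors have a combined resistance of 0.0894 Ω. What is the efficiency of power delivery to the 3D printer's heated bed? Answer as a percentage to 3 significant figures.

80.4 %

The supply cable carries the full 26.3 A.
P_line = I² R_line = (26.30)² × 0.0894 = 61.84 W
P_source = V I = 12.0 × 26.30 = 315.6 W; P_load = 253.8 W
η = P_load / P_source = 253.8 / 315.6 = 0.8041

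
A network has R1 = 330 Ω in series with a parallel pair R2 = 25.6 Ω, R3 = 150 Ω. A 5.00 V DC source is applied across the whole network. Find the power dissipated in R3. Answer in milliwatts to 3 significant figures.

0.644 mW

Replace R2 and R3 with their parallel equivalent so the circuit becomes R1 in series with R_p.
R_p = (25.6×150)/(25.6+150) = 21.87 Ω
R_total = 330 + 21.87 = 351.9 Ω
I = V / R_total = 5.00 / 351.9 = 0.01421 A
Voltage across the parallel pair: V_p = I × R_p = 0.01421 × 21.87 = 0.3107 V
R3 is across V_p, so use P = V²/R for that branch.
P_R3 = (0.3107)² / 150 = 0.0006437 W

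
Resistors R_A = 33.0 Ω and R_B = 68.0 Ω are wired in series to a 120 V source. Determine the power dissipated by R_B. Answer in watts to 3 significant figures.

96.0 W

Every series element carries the same I. Get I from the total resistance, then P = I² × R_B.
R_total = 33.0 + 68.0 = 101.0 Ω
I = V / R_total = 120 / 101.0 = 1.188 A
P_R_B = I² × R_B = (1.188)² × 68.0 = 95.99 W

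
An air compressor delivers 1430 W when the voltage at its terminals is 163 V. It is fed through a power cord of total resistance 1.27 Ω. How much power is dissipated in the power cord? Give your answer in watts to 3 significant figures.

The power cord is a series resistance carrying the load current; its dissipation is I²R_line.
I = P / V = 1430 / 163 = 8.773 A through the power cord.
P_line = I² R_line = (8.773)² × 1.27 = 97.75 W

97.7 W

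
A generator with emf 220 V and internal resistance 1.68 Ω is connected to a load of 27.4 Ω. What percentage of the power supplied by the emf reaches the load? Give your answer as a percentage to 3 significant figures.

Efficiency is P_load / P_total. With a series r and R sharing the same I, P = I²R for each, so η = R/(R+r).
η = R / (R + r) = 27.4 / (27.4 + 1.68) = 0.9422

94.2 %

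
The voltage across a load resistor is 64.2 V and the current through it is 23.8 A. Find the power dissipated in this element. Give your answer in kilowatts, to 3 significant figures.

Both the voltage across and the current through the element are known, so P = V I applies directly.
P = 64.2 V × 23.80 A = 1528 W

1.53 kW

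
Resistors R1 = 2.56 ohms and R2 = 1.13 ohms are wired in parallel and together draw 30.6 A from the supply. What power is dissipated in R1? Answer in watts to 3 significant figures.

225 W

Parallel branches share V, not I — compute V via R_eq, then use V²/R for the target branch.
1/R_eq = 1/2.56 + 1/1.13 ⇒ R_eq = 0.7840 Ω
V = I_total × R_eq = 30.60 × 0.7840 = 23.99 V
P_R1 = V² / R1 = (23.99)² / 2.56 = 224.8 W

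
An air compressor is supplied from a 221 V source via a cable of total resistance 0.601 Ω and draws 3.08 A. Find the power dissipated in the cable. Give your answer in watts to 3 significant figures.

Only the current and the line resistance are needed for the I²R loss.
The cable carries the full 3.08 A.
P_line = I² R_line = (3.080)² × 0.601 = 5.701 W

5.70 W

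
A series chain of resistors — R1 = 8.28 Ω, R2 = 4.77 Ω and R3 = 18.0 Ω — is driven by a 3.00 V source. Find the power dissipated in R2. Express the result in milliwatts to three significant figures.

Every series element carries the same I. Get I from the total resistance, then P = I² × R2.
R_total = 8.28 + 4.77 + 18.0 = 31.05 Ω
I = V / R_total = 3.00 / 31.05 = 0.09662 A
P_R2 = I² × R2 = (0.09662)² × 4.77 = 0.04453 W

44.5 mW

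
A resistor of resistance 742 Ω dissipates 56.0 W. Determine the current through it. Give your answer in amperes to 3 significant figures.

From P = V I = I²R = V²/R, with the two given quantities we get I = √(P / R).
I = √(56.0 / 742) = 0.2747 A

0.275 A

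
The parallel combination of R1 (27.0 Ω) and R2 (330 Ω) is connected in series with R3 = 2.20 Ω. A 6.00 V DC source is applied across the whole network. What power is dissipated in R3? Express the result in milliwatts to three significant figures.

107 mW

First find R_p for the parallel pair, then treat R_p + R3 as a series loop.
R_p = (27.0×330)/(27.0+330) = 24.96 Ω
R_total = R_p + 2.20 = 24.96 + 2.20 = 27.16 Ω
I = V / R_total = 6.00 / 27.16 = 0.2209 A
R3 carries the full series current, so P = I²R.
P_R3 = (0.2209)² × 2.20 = 0.1074 W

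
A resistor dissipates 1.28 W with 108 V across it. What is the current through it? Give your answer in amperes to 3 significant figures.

From P = V I = I²R = V²/R, with the two given quantities we get I = P / V.
I = 1.28 / 108 = 0.01185 A

0.0119 A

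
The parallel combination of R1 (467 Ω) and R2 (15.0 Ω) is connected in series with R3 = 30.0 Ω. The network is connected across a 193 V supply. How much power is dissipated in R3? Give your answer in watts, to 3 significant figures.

Combine R1 and R2 into their parallel equivalent first, reducing the network to two series resistors.
R_p = (467×15.0)/(467+15.0) = 14.53 Ω
R_total = R_p + 30.0 = 14.53 + 30.0 = 44.53 Ω
I = V / R_total = 193 / 44.53 = 4.334 A
R3 carries the full series current, so P = I²R.
P_R3 = (4.334)² × 30.0 = 563.5 W

563 W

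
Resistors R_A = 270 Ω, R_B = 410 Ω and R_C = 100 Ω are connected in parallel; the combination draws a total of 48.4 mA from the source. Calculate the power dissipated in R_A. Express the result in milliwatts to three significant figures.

33.3 mW

Only the total current is stated, so first find the parallel equivalent to get the voltage across the combination.
1/R_eq = 1/270 + 1/410 + 1/100 ⇒ R_eq = 61.95 Ω
V = I_total × R_eq = 0.04840 × 61.95 = 2.998 V
P_R_A = V² / R_A = (2.998)² / 270 = 0.03329 W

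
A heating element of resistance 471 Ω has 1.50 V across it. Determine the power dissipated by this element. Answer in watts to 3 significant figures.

0.00478 W

Voltage and resistance are given, so P = V²/R is the one-step route.
P = (1.50 V)² / 471 Ω = 0.004777 W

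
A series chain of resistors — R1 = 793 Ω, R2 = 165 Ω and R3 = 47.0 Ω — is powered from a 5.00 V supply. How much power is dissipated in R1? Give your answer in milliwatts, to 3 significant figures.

19.6 mW

In a series string the same current flows through every resistor — find that current, then P = I²R for the one we want.
R_total = 793 + 165 + 47.0 = 1005 Ω
I = V / R_total = 5.00 / 1005 = 0.004975 A
P_R1 = I² × R1 = (0.004975)² × 793 = 0.01963 W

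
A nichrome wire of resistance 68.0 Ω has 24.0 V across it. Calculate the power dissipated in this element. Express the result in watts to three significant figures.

8.47 W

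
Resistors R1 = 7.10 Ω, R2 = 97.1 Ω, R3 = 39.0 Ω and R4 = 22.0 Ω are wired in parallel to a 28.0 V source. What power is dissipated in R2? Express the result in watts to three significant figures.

8.07 W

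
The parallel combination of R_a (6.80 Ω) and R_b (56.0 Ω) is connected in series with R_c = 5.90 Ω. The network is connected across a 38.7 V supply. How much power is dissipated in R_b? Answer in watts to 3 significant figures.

6.87 W

Collapse the R_a‖R_b pair into one equivalent R_p; then R_p and R_c form a series string.
R_p = (6.80×56.0)/(6.80+56.0) = 6.064 Ω
R_total = R_p + 5.90 = 6.064 + 5.90 = 11.96 Ω
I = V / R_total = 38.7 / 11.96 = 3.235 A
Voltage across the parallel pair: V_p = I × R_p = 3.235 × 6.064 = 19.61 V
R_b has V_p across it, so P = V_p²/R_b.
P_R_b = (19.61)² / 56.0 = 6.870 W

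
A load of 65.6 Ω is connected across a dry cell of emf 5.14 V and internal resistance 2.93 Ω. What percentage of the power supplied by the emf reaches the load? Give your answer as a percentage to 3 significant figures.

Both r and R carry the same current, so the power split is just the resistance split: η = R/(R+r).
η = R / (R + r) = 65.6 / (65.6 + 2.93) = 0.9572

95.7 %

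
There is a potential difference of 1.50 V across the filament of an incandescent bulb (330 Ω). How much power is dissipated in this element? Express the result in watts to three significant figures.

0.00682 W

We know the drop across the element and its resistance — P = V²/R, one step.
P = (1.50 V)² / 330 Ω = 0.006818 W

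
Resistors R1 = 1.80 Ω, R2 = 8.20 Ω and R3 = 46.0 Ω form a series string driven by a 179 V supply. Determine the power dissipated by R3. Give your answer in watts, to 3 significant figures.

In a series string the same current flows through every resistor — find that current, then P = I²R for the one we want.
R_total = 1.80 + 8.20 + 46.0 = 56.00 Ω
I = V / R_total = 179 / 56.00 = 3.196 A
P_R3 = I² × R3 = (3.196)² × 46.0 = 470.0 W

470 W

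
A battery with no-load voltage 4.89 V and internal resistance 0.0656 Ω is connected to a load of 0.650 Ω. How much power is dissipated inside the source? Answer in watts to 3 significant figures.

3.06 W

Internal loss is I²r, with I set by the total series resistance r+R.
I = ε / (r + R) = 4.89 / (0.0656 + 0.650) = 6.833 A
P_int = I² r = (6.833)² × 0.0656 = 3.063 W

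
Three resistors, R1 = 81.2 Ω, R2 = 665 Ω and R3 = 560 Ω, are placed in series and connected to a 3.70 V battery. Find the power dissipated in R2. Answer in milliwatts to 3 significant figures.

The current is common to all series resistors; compute it, then apply P = I²R for the target.
R_total = 81.2 + 665 + 560 = 1306 Ω
I = V / R_total = 3.70 / 1306 = 0.002833 A
P_R2 = I² × R2 = (0.002833)² × 665 = 0.005336 W

5.34 mW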